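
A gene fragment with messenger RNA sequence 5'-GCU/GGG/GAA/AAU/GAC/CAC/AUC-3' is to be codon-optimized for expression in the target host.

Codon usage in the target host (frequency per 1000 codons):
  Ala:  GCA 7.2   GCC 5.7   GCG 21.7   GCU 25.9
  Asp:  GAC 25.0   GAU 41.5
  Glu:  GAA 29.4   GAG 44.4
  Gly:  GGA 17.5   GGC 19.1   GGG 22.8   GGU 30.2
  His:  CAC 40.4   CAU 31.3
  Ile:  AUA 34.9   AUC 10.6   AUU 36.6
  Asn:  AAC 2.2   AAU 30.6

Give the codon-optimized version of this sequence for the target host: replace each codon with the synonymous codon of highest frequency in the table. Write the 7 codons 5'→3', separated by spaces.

Codon 1 (Ala): best is GCU at 25.9.
Codon 2 (Gly): best is GGU at 30.2.
Codon 3 (Glu): best is GAG at 44.4.
Codon 4 (Asn): best is AAU at 30.6.
Codon 5 (Asp): best is GAU at 41.5.
Codon 6 (His): best is CAC at 40.4.
Codon 7 (Ile): best is AUU at 36.6.

GCU GGU GAG AAU GAU CAC AUU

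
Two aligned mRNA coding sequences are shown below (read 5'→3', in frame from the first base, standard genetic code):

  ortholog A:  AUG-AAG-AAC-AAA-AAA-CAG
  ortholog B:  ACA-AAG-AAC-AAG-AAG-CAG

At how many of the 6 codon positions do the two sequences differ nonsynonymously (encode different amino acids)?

Codon 1: AUG Met / ACA Thr — nonsynonymous.
Codon 2: AAG Lys / AAG Lys — identical.
Codon 3: AAC Asn / AAC Asn — identical.
Codon 4: AAA Lys / AAG Lys — synonymous.
Codon 5: AAA Lys / AAG Lys — synonymous.
Codon 6: CAG Gln / CAG Gln — identical.
Nonsynonymous differences: 1.

1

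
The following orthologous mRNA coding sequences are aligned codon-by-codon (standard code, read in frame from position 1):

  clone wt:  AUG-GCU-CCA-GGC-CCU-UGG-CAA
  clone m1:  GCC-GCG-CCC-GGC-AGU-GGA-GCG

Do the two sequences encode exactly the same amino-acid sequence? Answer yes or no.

no

Codon 1: AUG Met / GCC Ala — nonsynonymous.
Codon 2: GCU Ala / GCG Ala — synonymous.
Codon 3: CCA Pro / CCC Pro — synonymous.
Codon 4: GGC Gly / GGC Gly — identical.
Codon 5: CCU Pro / AGU Ser — nonsynonymous.
Codon 6: UGG Trp / GGA Gly — nonsynonymous.
Codon 7: CAA Gln / GCG Ala — nonsynonymous.
Nonsynonymous differences: 4 → different protein.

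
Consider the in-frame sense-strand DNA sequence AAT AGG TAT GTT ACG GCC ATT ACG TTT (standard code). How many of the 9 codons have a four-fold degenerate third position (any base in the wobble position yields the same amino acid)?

Codon 1 AAT (Asn): third position 2-fold.
Codon 2 AGG (Arg): third position 2-fold.
Codon 3 TAT (Tyr): third position 2-fold.
Codon 4 GTT (Val): third position 4-fold.
Codon 5 ACG (Thr): third position 4-fold.
Codon 6 GCC (Ala): third position 4-fold.
Codon 7 ATT (Ile): third position 3-fold.
Codon 8 ACG (Thr): third position 4-fold.
Codon 9 TTT (Phe): third position 2-fold.
Four-fold degenerate third positions: 4.

4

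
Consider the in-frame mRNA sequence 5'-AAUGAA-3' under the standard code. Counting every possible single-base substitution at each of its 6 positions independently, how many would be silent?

2

Codon 1 (AAU, Asn): 1 synonymous substitution.
Codon 2 (GAA, Glu): 1 synonymous substitution.
Total: 1 + 1 = 2.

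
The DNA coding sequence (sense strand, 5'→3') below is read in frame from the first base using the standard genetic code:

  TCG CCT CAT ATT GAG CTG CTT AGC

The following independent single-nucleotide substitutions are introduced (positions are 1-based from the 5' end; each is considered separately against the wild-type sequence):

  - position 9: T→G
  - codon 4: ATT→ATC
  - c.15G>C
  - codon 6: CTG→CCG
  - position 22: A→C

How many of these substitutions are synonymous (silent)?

Codon 3: CAT (His) → CAG (Gln) — missense.
Codon 4: ATT (Ile) → ATC (Ile) — synonymous.
Codon 5: GAG (Glu) → GAC (Asp) — missense.
Codon 6: CTG (Leu) → CCG (Pro) — missense.
Codon 8: AGC (Ser) → CGC (Arg) — missense.
Synonymous: 1 of 5.

1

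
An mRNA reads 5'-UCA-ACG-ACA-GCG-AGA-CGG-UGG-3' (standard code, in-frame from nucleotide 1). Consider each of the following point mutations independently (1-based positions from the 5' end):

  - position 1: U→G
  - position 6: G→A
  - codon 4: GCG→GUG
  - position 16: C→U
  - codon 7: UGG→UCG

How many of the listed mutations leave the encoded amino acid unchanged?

1

Codon 1: UCA (Ser) → GCA (Ala) — missense.
Codon 2: ACG (Thr) → ACA (Thr) — synonymous.
Codon 4: GCG (Ala) → GUG (Val) — missense.
Codon 6: CGG (Arg) → UGG (Trp) — missense.
Codon 7: UGG (Trp) → UCG (Ser) — missense.
Synonymous: 1 of 5.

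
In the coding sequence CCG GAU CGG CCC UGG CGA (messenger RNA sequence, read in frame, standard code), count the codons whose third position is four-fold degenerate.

Codon 1 CCG (Pro): third position 4-fold.
Codon 2 GAU (Asp): third position 2-fold.
Codon 3 CGG (Arg): third position 4-fold.
Codon 4 CCC (Pro): third position 4-fold.
Codon 5 UGG (Trp): third position 1-fold.
Codon 6 CGA (Arg): third position 4-fold.
Four-fold degenerate third positions: 4.

4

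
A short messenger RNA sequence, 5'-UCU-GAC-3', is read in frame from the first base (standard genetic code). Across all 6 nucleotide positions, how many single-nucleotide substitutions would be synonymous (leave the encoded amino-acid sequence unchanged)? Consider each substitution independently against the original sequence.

Codon 1 (UCU, Ser): 3 synonymous substitutions.
Codon 2 (GAC, Asp): 1 synonymous substitution.
Total: 3 + 1 = 4.

4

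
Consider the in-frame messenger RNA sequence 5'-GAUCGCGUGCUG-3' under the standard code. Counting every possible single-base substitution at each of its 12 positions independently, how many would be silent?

11

Codon 1 (GAU, Asp): 1 synonymous substitution.
Codon 2 (CGC, Arg): 3 synonymous substitutions.
Codon 3 (GUG, Val): 3 synonymous substitutions.
Codon 4 (CUG, Leu): 4 synonymous substitutions.
Total: 1 + 3 + 3 + 4 = 11.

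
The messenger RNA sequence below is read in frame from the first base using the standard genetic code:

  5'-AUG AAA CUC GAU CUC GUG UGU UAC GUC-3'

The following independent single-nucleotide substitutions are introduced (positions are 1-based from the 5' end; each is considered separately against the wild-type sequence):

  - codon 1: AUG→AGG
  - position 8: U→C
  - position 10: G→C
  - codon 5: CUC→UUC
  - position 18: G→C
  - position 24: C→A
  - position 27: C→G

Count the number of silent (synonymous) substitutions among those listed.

2

Codon 1: AUG (Met) → AGG (Arg) — missense.
Codon 3: CUC (Leu) → CCC (Pro) — missense.
Codon 4: GAU (Asp) → CAU (His) — missense.
Codon 5: CUC (Leu) → UUC (Phe) — missense.
Codon 6: GUG (Val) → GUC (Val) — synonymous.
Codon 8: UAC (Tyr) → UAA (Stop) — nonsense.
Codon 9: GUC (Val) → GUG (Val) — synonymous.
Synonymous: 2 of 7.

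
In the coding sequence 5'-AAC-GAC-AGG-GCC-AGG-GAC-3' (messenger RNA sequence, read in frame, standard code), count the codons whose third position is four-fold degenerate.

1

Codon 1 AAC (Asn): third position 2-fold.
Codon 2 GAC (Asp): third position 2-fold.
Codon 3 AGG (Arg): third position 2-fold.
Codon 4 GCC (Ala): third position 4-fold.
Codon 5 AGG (Arg): third position 2-fold.
Codon 6 GAC (Asp): third position 2-fold.
Four-fold degenerate third positions: 1.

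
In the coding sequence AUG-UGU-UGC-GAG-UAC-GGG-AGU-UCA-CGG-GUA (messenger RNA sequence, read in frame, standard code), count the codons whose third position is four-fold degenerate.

4

Codon 1 AUG (Met): third position 1-fold.
Codon 2 UGU (Cys): third position 2-fold.
Codon 3 UGC (Cys): third position 2-fold.
Codon 4 GAG (Glu): third position 2-fold.
Codon 5 UAC (Tyr): third position 2-fold.
Codon 6 GGG (Gly): third position 4-fold.
Codon 7 AGU (Ser): third position 2-fold.
Codon 8 UCA (Ser): third position 4-fold.
Codon 9 CGG (Arg): third position 4-fold.
Codon 10 GUA (Val): third position 4-fold.
Four-fold degenerate third positions: 4.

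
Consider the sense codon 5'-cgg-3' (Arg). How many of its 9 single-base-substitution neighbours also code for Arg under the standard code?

Position 1: AGG → 1 synonymous.
Position 2: none → 0 synonymous.
Position 3: CGU, CGC, CGA → 3 synonymous.
Total: 1 + 0 + 3 = 4.

4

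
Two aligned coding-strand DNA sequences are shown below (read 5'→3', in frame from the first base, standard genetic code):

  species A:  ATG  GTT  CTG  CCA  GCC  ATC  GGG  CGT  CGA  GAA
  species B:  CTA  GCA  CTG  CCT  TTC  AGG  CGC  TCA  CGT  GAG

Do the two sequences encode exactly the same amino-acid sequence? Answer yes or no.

Codon 1: ATG Met / CTA Leu — nonsynonymous.
Codon 2: GTT Val / GCA Ala — nonsynonymous.
Codon 3: CTG Leu / CTG Leu — identical.
Codon 4: CCA Pro / CCT Pro — synonymous.
Codon 5: GCC Ala / TTC Phe — nonsynonymous.
Codon 6: ATC Ile / AGG Arg — nonsynonymous.
Codon 7: GGG Gly / CGC Arg — nonsynonymous.
Codon 8: CGT Arg / TCA Ser — nonsynonymous.
Codon 9: CGA Arg / CGT Arg — synonymous.
Codon 10: GAA Glu / GAG Glu — synonymous.
Nonsynonymous differences: 6 → different protein.

no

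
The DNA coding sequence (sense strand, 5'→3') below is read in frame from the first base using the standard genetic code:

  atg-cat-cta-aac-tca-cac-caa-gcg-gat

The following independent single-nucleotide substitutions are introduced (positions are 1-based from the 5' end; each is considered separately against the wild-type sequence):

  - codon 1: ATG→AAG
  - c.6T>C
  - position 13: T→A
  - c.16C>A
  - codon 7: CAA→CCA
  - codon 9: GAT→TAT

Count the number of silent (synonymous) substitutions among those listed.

1

Codon 1: ATG (Met) → AAG (Lys) — missense.
Codon 2: CAT (His) → CAC (His) — synonymous.
Codon 5: TCA (Ser) → ACA (Thr) — missense.
Codon 6: CAC (His) → AAC (Asn) — missense.
Codon 7: CAA (Gln) → CCA (Pro) — missense.
Codon 9: GAT (Asp) → TAT (Tyr) — missense.
Synonymous: 1 of 6.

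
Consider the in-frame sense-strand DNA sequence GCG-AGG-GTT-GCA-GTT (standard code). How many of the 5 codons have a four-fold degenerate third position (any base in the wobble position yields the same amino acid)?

Codon 1 GCG (Ala): third position 4-fold.
Codon 2 AGG (Arg): third position 2-fold.
Codon 3 GTT (Val): third position 4-fold.
Codon 4 GCA (Ala): third position 4-fold.
Codon 5 GTT (Val): third position 4-fold.
Four-fold degenerate third positions: 4.

4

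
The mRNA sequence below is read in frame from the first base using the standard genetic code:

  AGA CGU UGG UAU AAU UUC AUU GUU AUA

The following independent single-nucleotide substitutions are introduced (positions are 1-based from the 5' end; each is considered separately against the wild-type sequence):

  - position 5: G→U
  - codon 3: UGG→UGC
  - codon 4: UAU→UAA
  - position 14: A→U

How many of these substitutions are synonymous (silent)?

0

Codon 2: CGU (Arg) → CUU (Leu) — missense.
Codon 3: UGG (Trp) → UGC (Cys) — missense.
Codon 4: UAU (Tyr) → UAA (Stop) — nonsense.
Codon 5: AAU (Asn) → AUU (Ile) — missense.
Synonymous: 0 of 4.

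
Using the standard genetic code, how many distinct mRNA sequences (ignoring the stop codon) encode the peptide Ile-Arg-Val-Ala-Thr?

1152

Ile: 3 codons.
Arg: 6 codons.
Val: 4 codons.
Ala: 4 codons.
Thr: 4 codons.
3 × 6 × 4 × 4 × 4 = 1152.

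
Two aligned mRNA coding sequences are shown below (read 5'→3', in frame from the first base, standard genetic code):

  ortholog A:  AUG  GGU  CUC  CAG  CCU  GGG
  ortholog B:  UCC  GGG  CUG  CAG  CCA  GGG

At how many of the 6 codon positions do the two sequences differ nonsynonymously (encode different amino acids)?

1

Codon 1: AUG Met / UCC Ser — nonsynonymous.
Codon 2: GGU Gly / GGG Gly — synonymous.
Codon 3: CUC Leu / CUG Leu — synonymous.
Codon 4: CAG Gln / CAG Gln — identical.
Codon 5: CCU Pro / CCA Pro — synonymous.
Codon 6: GGG Gly / GGG Gly — identical.
Nonsynonymous differences: 1.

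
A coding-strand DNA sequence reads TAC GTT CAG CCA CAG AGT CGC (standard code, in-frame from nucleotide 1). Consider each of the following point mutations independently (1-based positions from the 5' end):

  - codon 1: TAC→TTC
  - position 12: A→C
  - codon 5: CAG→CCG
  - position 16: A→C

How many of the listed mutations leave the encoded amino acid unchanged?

1

Codon 1: TAC (Tyr) → TTC (Phe) — missense.
Codon 4: CCA (Pro) → CCC (Pro) — synonymous.
Codon 5: CAG (Gln) → CCG (Pro) — missense.
Codon 6: AGT (Ser) → CGT (Arg) — missense.
Synonymous: 1 of 4.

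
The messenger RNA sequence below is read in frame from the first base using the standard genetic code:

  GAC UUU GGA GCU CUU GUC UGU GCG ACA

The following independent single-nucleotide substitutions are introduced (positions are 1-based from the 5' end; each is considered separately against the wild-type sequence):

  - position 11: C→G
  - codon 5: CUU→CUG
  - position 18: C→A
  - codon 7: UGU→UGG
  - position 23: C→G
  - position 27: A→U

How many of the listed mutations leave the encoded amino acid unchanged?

3

Codon 4: GCU (Ala) → GGU (Gly) — missense.
Codon 5: CUU (Leu) → CUG (Leu) — synonymous.
Codon 6: GUC (Val) → GUA (Val) — synonymous.
Codon 7: UGU (Cys) → UGG (Trp) — missense.
Codon 8: GCG (Ala) → GGG (Gly) — missense.
Codon 9: ACA (Thr) → ACU (Thr) — synonymous.
Synonymous: 3 of 6.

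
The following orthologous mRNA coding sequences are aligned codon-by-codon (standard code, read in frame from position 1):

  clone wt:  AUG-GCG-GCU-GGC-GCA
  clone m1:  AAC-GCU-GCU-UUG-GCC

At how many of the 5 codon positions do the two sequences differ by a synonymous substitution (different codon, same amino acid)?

Codon 1: AUG Met / AAC Asn — nonsynonymous.
Codon 2: GCG Ala / GCU Ala — synonymous.
Codon 3: GCU Ala / GCU Ala — identical.
Codon 4: GGC Gly / UUG Leu — nonsynonymous.
Codon 5: GCA Ala / GCC Ala — synonymous.
Synonymous differences: 2.

2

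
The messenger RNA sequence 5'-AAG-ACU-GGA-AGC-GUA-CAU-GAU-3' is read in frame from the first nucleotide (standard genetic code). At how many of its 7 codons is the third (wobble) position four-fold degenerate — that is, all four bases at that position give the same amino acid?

Codon 1 AAG (Lys): third position 2-fold.
Codon 2 ACU (Thr): third position 4-fold.
Codon 3 GGA (Gly): third position 4-fold.
Codon 4 AGC (Ser): third position 2-fold.
Codon 5 GUA (Val): third position 4-fold.
Codon 6 CAU (His): third position 2-fold.
Codon 7 GAU (Asp): third position 2-fold.
Four-fold degenerate third positions: 3.

3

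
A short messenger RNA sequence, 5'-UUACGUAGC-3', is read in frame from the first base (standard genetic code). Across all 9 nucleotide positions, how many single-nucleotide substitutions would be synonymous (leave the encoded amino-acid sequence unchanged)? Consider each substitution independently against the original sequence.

Codon 1 (UUA, Leu): 2 synonymous substitutions.
Codon 2 (CGU, Arg): 3 synonymous substitutions.
Codon 3 (AGC, Ser): 1 synonymous substitution.
Total: 2 + 3 + 1 = 6.

6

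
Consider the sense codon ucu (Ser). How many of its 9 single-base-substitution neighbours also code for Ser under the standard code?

Position 1: none → 0 synonymous.
Position 2: none → 0 synonymous.
Position 3: UCC, UCA, UCG → 3 synonymous.
Total: 0 + 0 + 3 = 3.

3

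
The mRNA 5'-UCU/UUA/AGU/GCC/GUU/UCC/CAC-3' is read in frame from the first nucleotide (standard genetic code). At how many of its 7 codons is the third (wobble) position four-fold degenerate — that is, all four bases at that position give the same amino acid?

4

Codon 1 UCU (Ser): third position 4-fold.
Codon 2 UUA (Leu): third position 2-fold.
Codon 3 AGU (Ser): third position 2-fold.
Codon 4 GCC (Ala): third position 4-fold.
Codon 5 GUU (Val): third position 4-fold.
Codon 6 UCC (Ser): third position 4-fold.
Codon 7 CAC (His): third position 2-fold.
Four-fold degenerate third positions: 4.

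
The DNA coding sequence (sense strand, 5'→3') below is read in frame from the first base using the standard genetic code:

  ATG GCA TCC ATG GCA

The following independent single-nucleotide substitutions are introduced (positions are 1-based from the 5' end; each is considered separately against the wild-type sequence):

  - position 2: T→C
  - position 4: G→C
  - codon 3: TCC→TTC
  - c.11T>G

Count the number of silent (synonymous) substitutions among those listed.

Codon 1: ATG (Met) → ACG (Thr) — missense.
Codon 2: GCA (Ala) → CCA (Pro) — missense.
Codon 3: TCC (Ser) → TTC (Phe) — missense.
Codon 4: ATG (Met) → AGG (Arg) — missense.
Synonymous: 0 of 4.

0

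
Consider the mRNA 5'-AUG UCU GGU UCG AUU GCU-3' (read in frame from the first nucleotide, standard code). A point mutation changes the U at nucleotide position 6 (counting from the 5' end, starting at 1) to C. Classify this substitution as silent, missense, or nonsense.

Position 6 falls in codon 2: UCU → Ser.
After the substitution the codon is UCC → Ser.
Both encode Ser, so the change is synonymous.

silent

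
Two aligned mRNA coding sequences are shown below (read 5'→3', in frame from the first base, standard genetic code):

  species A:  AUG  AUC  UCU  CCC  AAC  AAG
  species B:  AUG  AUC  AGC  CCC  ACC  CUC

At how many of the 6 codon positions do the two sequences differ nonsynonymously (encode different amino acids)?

2

Codon 1: AUG Met / AUG Met — identical.
Codon 2: AUC Ile / AUC Ile — identical.
Codon 3: UCU Ser / AGC Ser — synonymous.
Codon 4: CCC Pro / CCC Pro — identical.
Codon 5: AAC Asn / ACC Thr — nonsynonymous.
Codon 6: AAG Lys / CUC Leu — nonsynonymous.
Nonsynonymous differences: 2.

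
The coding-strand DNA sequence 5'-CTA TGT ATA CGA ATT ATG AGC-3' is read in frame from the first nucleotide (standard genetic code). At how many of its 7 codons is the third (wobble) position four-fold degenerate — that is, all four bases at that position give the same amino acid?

2

Codon 1 CTA (Leu): third position 4-fold.
Codon 2 TGT (Cys): third position 2-fold.
Codon 3 ATA (Ile): third position 3-fold.
Codon 4 CGA (Arg): third position 4-fold.
Codon 5 ATT (Ile): third position 3-fold.
Codon 6 ATG (Met): third position 1-fold.
Codon 7 AGC (Ser): third position 2-fold.
Four-fold degenerate third positions: 2.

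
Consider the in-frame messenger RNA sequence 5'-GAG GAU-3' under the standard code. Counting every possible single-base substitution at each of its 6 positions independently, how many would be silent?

Codon 1 (GAG, Glu): 1 synonymous substitution.
Codon 2 (GAU, Asp): 1 synonymous substitution.
Total: 1 + 1 = 2.

2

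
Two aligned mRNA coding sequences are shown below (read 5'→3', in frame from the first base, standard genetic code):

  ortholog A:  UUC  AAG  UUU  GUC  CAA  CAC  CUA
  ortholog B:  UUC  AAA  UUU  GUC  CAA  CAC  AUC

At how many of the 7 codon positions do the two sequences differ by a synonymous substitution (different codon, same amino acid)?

1

Codon 1: UUC Phe / UUC Phe — identical.
Codon 2: AAG Lys / AAA Lys — synonymous.
Codon 3: UUU Phe / UUU Phe — identical.
Codon 4: GUC Val / GUC Val — identical.
Codon 5: CAA Gln / CAA Gln — identical.
Codon 6: CAC His / CAC His — identical.
Codon 7: CUA Leu / AUC Ile — nonsynonymous.
Synonymous differences: 1.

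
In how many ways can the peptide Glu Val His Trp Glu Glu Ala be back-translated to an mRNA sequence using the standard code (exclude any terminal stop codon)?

Glu: 2 codons.
Val: 4 codons.
His: 2 codons.
Trp: 1 codon.
Glu: 2 codons.
Glu: 2 codons.
Ala: 4 codons.
2 × 4 × 2 × 1 × 2 × 2 × 4 = 256.

256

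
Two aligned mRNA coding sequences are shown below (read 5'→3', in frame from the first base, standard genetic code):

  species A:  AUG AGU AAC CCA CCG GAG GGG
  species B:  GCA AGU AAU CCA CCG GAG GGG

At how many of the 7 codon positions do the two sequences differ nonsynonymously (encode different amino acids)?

Codon 1: AUG Met / GCA Ala — nonsynonymous.
Codon 2: AGU Ser / AGU Ser — identical.
Codon 3: AAC Asn / AAU Asn — synonymous.
Codon 4: CCA Pro / CCA Pro — identical.
Codon 5: CCG Pro / CCG Pro — identical.
Codon 6: GAG Glu / GAG Glu — identical.
Codon 7: GGG Gly / GGG Gly — identical.
Nonsynonymous differences: 1.

1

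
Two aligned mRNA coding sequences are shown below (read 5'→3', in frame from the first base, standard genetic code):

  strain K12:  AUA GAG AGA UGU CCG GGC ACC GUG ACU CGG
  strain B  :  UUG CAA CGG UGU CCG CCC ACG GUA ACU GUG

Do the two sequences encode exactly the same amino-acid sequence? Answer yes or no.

no

Codon 1: AUA Ile / UUG Leu — nonsynonymous.
Codon 2: GAG Glu / CAA Gln — nonsynonymous.
Codon 3: AGA Arg / CGG Arg — synonymous.
Codon 4: UGU Cys / UGU Cys — identical.
Codon 5: CCG Pro / CCG Pro — identical.
Codon 6: GGC Gly / CCC Pro — nonsynonymous.
Codon 7: ACC Thr / ACG Thr — synonymous.
Codon 8: GUG Val / GUA Val — synonymous.
Codon 9: ACU Thr / ACU Thr — identical.
Codon 10: CGG Arg / GUG Val — nonsynonymous.
Nonsynonymous differences: 4 → different protein.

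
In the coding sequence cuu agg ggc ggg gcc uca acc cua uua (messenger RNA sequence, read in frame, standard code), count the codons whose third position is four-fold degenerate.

Codon 1 CUU (Leu): third position 4-fold.
Codon 2 AGG (Arg): third position 2-fold.
Codon 3 GGC (Gly): third position 4-fold.
Codon 4 GGG (Gly): third position 4-fold.
Codon 5 GCC (Ala): third position 4-fold.
Codon 6 UCA (Ser): third position 4-fold.
Codon 7 ACC (Thr): third position 4-fold.
Codon 8 CUA (Leu): third position 4-fold.
Codon 9 UUA (Leu): third position 2-fold.
Four-fold degenerate third positions: 7.

7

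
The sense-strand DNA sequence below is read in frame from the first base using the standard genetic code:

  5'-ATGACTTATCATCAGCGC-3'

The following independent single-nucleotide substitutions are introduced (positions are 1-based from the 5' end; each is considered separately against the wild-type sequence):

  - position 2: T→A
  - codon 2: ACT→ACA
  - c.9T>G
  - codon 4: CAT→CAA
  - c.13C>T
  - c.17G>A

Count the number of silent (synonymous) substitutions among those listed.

1

Codon 1: ATG (Met) → AAG (Lys) — missense.
Codon 2: ACT (Thr) → ACA (Thr) — synonymous.
Codon 3: TAT (Tyr) → TAG (Stop) — nonsense.
Codon 4: CAT (His) → CAA (Gln) — missense.
Codon 5: CAG (Gln) → TAG (Stop) — nonsense.
Codon 6: CGC (Arg) → CAC (His) — missense.
Synonymous: 1 of 6.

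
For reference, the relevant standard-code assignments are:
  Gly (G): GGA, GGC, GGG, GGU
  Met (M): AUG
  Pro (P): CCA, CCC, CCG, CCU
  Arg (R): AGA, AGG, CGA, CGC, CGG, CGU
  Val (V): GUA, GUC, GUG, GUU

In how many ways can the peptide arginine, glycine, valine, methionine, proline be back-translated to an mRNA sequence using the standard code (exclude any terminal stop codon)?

Arg: 6 codons.
Gly: 4 codons.
Val: 4 codons.
Met: 1 codon.
Pro: 4 codons.
6 × 4 × 4 × 1 × 4 = 384.

384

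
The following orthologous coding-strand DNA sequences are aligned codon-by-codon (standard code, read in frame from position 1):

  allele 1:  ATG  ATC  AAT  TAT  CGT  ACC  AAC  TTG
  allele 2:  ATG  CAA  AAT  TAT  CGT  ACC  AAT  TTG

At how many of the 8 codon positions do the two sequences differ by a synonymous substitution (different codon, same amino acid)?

1

Codon 1: ATG Met / ATG Met — identical.
Codon 2: ATC Ile / CAA Gln — nonsynonymous.
Codon 3: AAT Asn / AAT Asn — identical.
Codon 4: TAT Tyr / TAT Tyr — identical.
Codon 5: CGT Arg / CGT Arg — identical.
Codon 6: ACC Thr / ACC Thr — identical.
Codon 7: AAC Asn / AAT Asn — synonymous.
Codon 8: TTG Leu / TTG Leu — identical.
Synonymous differences: 1.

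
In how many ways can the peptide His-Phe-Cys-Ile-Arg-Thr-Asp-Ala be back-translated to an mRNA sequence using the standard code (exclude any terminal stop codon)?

4608

His: 2 codons.
Phe: 2 codons.
Cys: 2 codons.
Ile: 3 codons.
Arg: 6 codons.
Thr: 4 codons.
Asp: 2 codons.
Ala: 4 codons.
2 × 2 × 2 × 3 × 6 × 4 × 2 × 4 = 4608.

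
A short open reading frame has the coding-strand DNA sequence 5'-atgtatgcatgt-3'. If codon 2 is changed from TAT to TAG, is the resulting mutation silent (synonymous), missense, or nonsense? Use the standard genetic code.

nonsense

Position 6 falls in codon 2: TAT → Tyr.
After the substitution the codon is TAG → Stop.
The new codon is a stop codon, so this is a nonsense mutation.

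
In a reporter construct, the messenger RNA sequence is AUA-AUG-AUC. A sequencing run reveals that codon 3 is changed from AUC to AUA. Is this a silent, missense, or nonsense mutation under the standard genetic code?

Position 9 falls in codon 3: AUC → Ile.
After the substitution the codon is AUA → Ile.
Both encode Ile, so the change is synonymous.

silent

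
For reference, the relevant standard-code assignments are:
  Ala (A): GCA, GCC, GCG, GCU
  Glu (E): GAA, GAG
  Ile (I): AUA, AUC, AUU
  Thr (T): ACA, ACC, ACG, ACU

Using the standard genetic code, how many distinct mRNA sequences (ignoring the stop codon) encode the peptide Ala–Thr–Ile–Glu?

96

Ala: 4 codons.
Thr: 4 codons.
Ile: 3 codons.
Glu: 2 codons.
4 × 4 × 3 × 2 = 96.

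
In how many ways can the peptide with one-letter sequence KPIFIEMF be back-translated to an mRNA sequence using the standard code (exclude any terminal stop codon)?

576

Lys: 2 codons.
Pro: 4 codons.
Ile: 3 codons.
Phe: 2 codons.
Ile: 3 codons.
Glu: 2 codons.
Met: 1 codon.
Phe: 2 codons.
2 × 4 × 3 × 2 × 3 × 2 × 1 × 2 = 576.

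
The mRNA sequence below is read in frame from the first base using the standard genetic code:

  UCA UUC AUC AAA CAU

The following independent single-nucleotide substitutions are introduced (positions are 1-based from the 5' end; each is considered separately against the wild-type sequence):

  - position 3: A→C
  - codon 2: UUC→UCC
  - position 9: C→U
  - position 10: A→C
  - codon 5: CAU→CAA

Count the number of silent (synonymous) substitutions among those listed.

2

Codon 1: UCA (Ser) → UCC (Ser) — synonymous.
Codon 2: UUC (Phe) → UCC (Ser) — missense.
Codon 3: AUC (Ile) → AUU (Ile) — synonymous.
Codon 4: AAA (Lys) → CAA (Gln) — missense.
Codon 5: CAU (His) → CAA (Gln) — missense.
Synonymous: 2 of 5.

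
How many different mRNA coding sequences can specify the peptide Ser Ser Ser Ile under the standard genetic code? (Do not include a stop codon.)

648

Ser: 6 codons.
Ser: 6 codons.
Ser: 6 codons.
Ile: 3 codons.
6 × 6 × 6 × 3 = 648.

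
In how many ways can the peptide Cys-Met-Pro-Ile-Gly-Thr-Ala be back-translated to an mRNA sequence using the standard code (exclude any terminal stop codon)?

Cys: 2 codons.
Met: 1 codon.
Pro: 4 codons.
Ile: 3 codons.
Gly: 4 codons.
Thr: 4 codons.
Ala: 4 codons.
2 × 1 × 4 × 3 × 4 × 4 × 4 = 1536.

1536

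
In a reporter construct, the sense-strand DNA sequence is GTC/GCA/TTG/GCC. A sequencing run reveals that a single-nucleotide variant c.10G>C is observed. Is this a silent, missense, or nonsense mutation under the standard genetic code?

Position 10 falls in codon 4: GCC → Ala.
After the substitution the codon is CCC → Pro.
Ala ≠ Pro, so this is a missense mutation.

missense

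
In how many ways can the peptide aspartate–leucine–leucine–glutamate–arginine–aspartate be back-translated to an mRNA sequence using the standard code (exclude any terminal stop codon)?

Asp: 2 codons.
Leu: 6 codons.
Leu: 6 codons.
Glu: 2 codons.
Arg: 6 codons.
Asp: 2 codons.
2 × 6 × 6 × 2 × 6 × 2 = 1728.

1728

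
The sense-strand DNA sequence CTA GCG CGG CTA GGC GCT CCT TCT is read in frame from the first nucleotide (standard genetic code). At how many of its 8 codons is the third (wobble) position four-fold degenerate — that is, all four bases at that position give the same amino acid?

8

Codon 1 CTA (Leu): third position 4-fold.
Codon 2 GCG (Ala): third position 4-fold.
Codon 3 CGG (Arg): third position 4-fold.
Codon 4 CTA (Leu): third position 4-fold.
Codon 5 GGC (Gly): third position 4-fold.
Codon 6 GCT (Ala): third position 4-fold.
Codon 7 CCT (Pro): third position 4-fold.
Codon 8 TCT (Ser): third position 4-fold.
Four-fold degenerate third positions: 8.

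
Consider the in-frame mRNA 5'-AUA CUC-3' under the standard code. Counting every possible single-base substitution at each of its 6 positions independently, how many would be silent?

Codon 1 (AUA, Ile): 2 synonymous substitutions.
Codon 2 (CUC, Leu): 3 synonymous substitutions.
Total: 2 + 3 = 5.

5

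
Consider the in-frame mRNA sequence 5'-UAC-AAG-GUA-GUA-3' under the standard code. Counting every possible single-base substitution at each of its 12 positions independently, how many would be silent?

8

Codon 1 (UAC, Tyr): 1 synonymous substitution.
Codon 2 (AAG, Lys): 1 synonymous substitution.
Codon 3 (GUA, Val): 3 synonymous substitutions.
Codon 4 (GUA, Val): 3 synonymous substitutions.
Total: 1 + 1 + 3 + 3 = 8.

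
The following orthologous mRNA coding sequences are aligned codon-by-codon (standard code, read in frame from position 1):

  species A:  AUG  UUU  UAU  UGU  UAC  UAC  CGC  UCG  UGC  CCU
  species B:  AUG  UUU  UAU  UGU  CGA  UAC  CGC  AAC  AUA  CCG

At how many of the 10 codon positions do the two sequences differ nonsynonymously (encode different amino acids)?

Codon 1: AUG Met / AUG Met — identical.
Codon 2: UUU Phe / UUU Phe — identical.
Codon 3: UAU Tyr / UAU Tyr — identical.
Codon 4: UGU Cys / UGU Cys — identical.
Codon 5: UAC Tyr / CGA Arg — nonsynonymous.
Codon 6: UAC Tyr / UAC Tyr — identical.
Codon 7: CGC Arg / CGC Arg — identical.
Codon 8: UCG Ser / AAC Asn — nonsynonymous.
Codon 9: UGC Cys / AUA Ile — nonsynonymous.
Codon 10: CCU Pro / CCG Pro — synonymous.
Nonsynonymous differences: 3.

3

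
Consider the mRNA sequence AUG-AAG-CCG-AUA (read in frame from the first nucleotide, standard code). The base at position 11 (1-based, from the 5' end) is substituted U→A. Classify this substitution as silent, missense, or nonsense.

Position 11 falls in codon 4: AUA → Ile.
After the substitution the codon is AAA → Lys.
Ile ≠ Lys, so this is a missense mutation.

missense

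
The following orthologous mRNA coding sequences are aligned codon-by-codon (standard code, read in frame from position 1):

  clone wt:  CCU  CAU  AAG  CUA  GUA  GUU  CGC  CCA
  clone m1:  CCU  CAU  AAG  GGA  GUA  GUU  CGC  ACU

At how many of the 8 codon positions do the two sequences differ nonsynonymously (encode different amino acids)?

Codon 1: CCU Pro / CCU Pro — identical.
Codon 2: CAU His / CAU His — identical.
Codon 3: AAG Lys / AAG Lys — identical.
Codon 4: CUA Leu / GGA Gly — nonsynonymous.
Codon 5: GUA Val / GUA Val — identical.
Codon 6: GUU Val / GUU Val — identical.
Codon 7: CGC Arg / CGC Arg — identical.
Codon 8: CCA Pro / ACU Thr — nonsynonymous.
Nonsynonymous differences: 2.

2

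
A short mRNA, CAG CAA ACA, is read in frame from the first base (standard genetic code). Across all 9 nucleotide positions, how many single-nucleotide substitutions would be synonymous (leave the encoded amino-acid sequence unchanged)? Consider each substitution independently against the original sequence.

Codon 1 (CAG, Gln): 1 synonymous substitution.
Codon 2 (CAA, Gln): 1 synonymous substitution.
Codon 3 (ACA, Thr): 3 synonymous substitutions.
Total: 1 + 1 + 3 = 5.

5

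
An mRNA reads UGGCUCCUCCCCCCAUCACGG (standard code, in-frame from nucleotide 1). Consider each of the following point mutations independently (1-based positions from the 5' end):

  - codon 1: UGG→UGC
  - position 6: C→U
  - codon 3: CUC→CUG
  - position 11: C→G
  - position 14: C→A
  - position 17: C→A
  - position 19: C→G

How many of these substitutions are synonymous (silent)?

Codon 1: UGG (Trp) → UGC (Cys) — missense.
Codon 2: CUC (Leu) → CUU (Leu) — synonymous.
Codon 3: CUC (Leu) → CUG (Leu) — synonymous.
Codon 4: CCC (Pro) → CGC (Arg) — missense.
Codon 5: CCA (Pro) → CAA (Gln) — missense.
Codon 6: UCA (Ser) → UAA (Stop) — nonsense.
Codon 7: CGG (Arg) → GGG (Gly) — missense.
Synonymous: 2 of 7.

2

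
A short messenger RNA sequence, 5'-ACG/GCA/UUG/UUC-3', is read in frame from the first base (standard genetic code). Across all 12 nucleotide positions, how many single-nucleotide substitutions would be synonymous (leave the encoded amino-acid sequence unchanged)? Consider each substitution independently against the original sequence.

Codon 1 (ACG, Thr): 3 synonymous substitutions.
Codon 2 (GCA, Ala): 3 synonymous substitutions.
Codon 3 (UUG, Leu): 2 synonymous substitutions.
Codon 4 (UUC, Phe): 1 synonymous substitution.
Total: 3 + 3 + 2 + 1 = 9.

9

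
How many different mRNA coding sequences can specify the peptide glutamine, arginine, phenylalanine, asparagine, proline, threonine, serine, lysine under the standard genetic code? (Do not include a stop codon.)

9216

Gln: 2 codons.
Arg: 6 codons.
Phe: 2 codons.
Asn: 2 codons.
Pro: 4 codons.
Thr: 4 codons.
Ser: 6 codons.
Lys: 2 codons.
2 × 6 × 2 × 2 × 4 × 4 × 6 × 2 = 9216.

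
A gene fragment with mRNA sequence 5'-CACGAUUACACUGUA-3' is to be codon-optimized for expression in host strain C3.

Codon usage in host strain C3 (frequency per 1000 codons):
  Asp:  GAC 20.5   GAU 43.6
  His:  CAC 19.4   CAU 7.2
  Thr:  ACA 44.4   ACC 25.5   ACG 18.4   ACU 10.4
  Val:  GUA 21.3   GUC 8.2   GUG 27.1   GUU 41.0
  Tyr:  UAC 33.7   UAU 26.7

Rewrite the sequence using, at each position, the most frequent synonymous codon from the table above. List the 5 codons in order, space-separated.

CAC GAU UAC ACA GUU

Codon 1 (His): best is CAC at 19.4.
Codon 2 (Asp): best is GAU at 43.6.
Codon 3 (Tyr): best is UAC at 33.7.
Codon 4 (Thr): best is ACA at 44.4.
Codon 5 (Val): best is GUU at 41.0.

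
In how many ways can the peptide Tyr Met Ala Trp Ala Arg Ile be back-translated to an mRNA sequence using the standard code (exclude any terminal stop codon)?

576

Tyr: 2 codons.
Met: 1 codon.
Ala: 4 codons.
Trp: 1 codon.
Ala: 4 codons.
Arg: 6 codons.
Ile: 3 codons.
2 × 1 × 4 × 1 × 4 × 6 × 3 = 576.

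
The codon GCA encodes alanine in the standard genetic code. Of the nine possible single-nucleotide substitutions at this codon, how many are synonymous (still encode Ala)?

3

Position 1: none → 0 synonymous.
Position 2: none → 0 synonymous.
Position 3: GCU, GCC, GCG → 3 synonymous.
Total: 0 + 0 + 3 = 3.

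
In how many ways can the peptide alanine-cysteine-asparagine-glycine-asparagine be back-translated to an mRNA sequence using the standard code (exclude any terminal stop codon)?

Ala: 4 codons.
Cys: 2 codons.
Asn: 2 codons.
Gly: 4 codons.
Asn: 2 codons.
4 × 2 × 2 × 4 × 2 = 128.

128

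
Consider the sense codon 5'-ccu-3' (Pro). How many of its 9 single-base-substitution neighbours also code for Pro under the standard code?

3

Position 1: none → 0 synonymous.
Position 2: none → 0 synonymous.
Position 3: CCC, CCA, CCG → 3 synonymous.
Total: 0 + 0 + 3 = 3.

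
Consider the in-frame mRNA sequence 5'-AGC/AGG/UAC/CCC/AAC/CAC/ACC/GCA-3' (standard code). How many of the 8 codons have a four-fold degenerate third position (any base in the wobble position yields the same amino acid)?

Codon 1 AGC (Ser): third position 2-fold.
Codon 2 AGG (Arg): third position 2-fold.
Codon 3 UAC (Tyr): third position 2-fold.
Codon 4 CCC (Pro): third position 4-fold.
Codon 5 AAC (Asn): third position 2-fold.
Codon 6 CAC (His): third position 2-fold.
Codon 7 ACC (Thr): third position 4-fold.
Codon 8 GCA (Ala): third position 4-fold.
Four-fold degenerate third positions: 3.

3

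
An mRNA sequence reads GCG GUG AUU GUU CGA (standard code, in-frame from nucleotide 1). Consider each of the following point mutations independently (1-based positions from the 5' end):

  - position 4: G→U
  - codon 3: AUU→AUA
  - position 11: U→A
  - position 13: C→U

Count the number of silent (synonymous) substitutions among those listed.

1

Codon 2: GUG (Val) → UUG (Leu) — missense.
Codon 3: AUU (Ile) → AUA (Ile) — synonymous.
Codon 4: GUU (Val) → GAU (Asp) — missense.
Codon 5: CGA (Arg) → UGA (Stop) — nonsense.
Synonymous: 1 of 4.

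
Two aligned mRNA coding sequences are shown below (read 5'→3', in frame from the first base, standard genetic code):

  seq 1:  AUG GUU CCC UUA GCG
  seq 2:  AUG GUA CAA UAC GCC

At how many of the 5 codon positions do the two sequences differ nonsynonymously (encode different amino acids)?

Codon 1: AUG Met / AUG Met — identical.
Codon 2: GUU Val / GUA Val — synonymous.
Codon 3: CCC Pro / CAA Gln — nonsynonymous.
Codon 4: UUA Leu / UAC Tyr — nonsynonymous.
Codon 5: GCG Ala / GCC Ala — synonymous.
Nonsynonymous differences: 2.

2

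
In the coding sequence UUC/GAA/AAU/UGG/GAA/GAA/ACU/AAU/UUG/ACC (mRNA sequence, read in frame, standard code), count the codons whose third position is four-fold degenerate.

Codon 1 UUC (Phe): third position 2-fold.
Codon 2 GAA (Glu): third position 2-fold.
Codon 3 AAU (Asn): third position 2-fold.
Codon 4 UGG (Trp): third position 1-fold.
Codon 5 GAA (Glu): third position 2-fold.
Codon 6 GAA (Glu): third position 2-fold.
Codon 7 ACU (Thr): third position 4-fold.
Codon 8 AAU (Asn): third position 2-fold.
Codon 9 UUG (Leu): third position 2-fold.
Codon 10 ACC (Thr): third position 4-fold.
Four-fold degenerate third positions: 2.

2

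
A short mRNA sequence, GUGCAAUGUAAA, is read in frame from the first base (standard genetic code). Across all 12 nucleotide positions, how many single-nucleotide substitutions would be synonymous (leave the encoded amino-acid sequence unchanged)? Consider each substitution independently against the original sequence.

Codon 1 (GUG, Val): 3 synonymous substitutions.
Codon 2 (CAA, Gln): 1 synonymous substitution.
Codon 3 (UGU, Cys): 1 synonymous substitution.
Codon 4 (AAA, Lys): 1 synonymous substitution.
Total: 3 + 1 + 1 + 1 = 6.

6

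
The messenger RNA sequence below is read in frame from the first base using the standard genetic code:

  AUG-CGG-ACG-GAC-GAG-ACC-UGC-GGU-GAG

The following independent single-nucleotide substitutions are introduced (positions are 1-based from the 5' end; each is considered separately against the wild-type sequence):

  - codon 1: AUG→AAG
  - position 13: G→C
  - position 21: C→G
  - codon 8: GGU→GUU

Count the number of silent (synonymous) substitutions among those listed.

Codon 1: AUG (Met) → AAG (Lys) — missense.
Codon 5: GAG (Glu) → CAG (Gln) — missense.
Codon 7: UGC (Cys) → UGG (Trp) — missense.
Codon 8: GGU (Gly) → GUU (Val) — missense.
Synonymous: 0 of 4.

0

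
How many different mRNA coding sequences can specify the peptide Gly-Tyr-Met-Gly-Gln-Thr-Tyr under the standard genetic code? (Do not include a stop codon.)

512

Gly: 4 codons.
Tyr: 2 codons.
Met: 1 codon.
Gly: 4 codons.
Gln: 2 codons.
Thr: 4 codons.
Tyr: 2 codons.
4 × 2 × 1 × 4 × 2 × 4 × 2 = 512.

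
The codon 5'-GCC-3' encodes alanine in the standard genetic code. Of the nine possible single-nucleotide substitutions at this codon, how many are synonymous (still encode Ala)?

3

Position 1: none → 0 synonymous.
Position 2: none → 0 synonymous.
Position 3: GCU, GCA, GCG → 3 synonymous.
Total: 0 + 0 + 3 = 3.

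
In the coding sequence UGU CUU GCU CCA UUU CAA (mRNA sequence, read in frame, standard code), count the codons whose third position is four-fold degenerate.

Codon 1 UGU (Cys): third position 2-fold.
Codon 2 CUU (Leu): third position 4-fold.
Codon 3 GCU (Ala): third position 4-fold.
Codon 4 CCA (Pro): third position 4-fold.
Codon 5 UUU (Phe): third position 2-fold.
Codon 6 CAA (Gln): third position 2-fold.
Four-fold degenerate third positions: 3.

3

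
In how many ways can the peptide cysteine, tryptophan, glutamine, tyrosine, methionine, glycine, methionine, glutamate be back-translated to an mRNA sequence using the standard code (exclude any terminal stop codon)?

Cys: 2 codons.
Trp: 1 codon.
Gln: 2 codons.
Tyr: 2 codons.
Met: 1 codon.
Gly: 4 codons.
Met: 1 codon.
Glu: 2 codons.
2 × 1 × 2 × 2 × 1 × 4 × 1 × 2 = 64.

64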